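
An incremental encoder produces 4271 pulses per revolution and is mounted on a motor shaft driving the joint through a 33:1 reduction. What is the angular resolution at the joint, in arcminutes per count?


counts per rev = 4271
effective counts at joint = 4271 * 33 = 140943
resolution = 360*60 / 140943
= 0.1533 arcmin/count


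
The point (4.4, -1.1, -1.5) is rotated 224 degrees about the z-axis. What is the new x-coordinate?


Rotation about z-axis: x' = x*cos(theta) - y*sin(theta)
= 4.4 * -0.7193 - -1.1 * -0.6947
= -3.9292


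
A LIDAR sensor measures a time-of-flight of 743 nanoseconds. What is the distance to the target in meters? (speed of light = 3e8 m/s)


tof = 743 ns = 7.43e-07 s
dist = c * tof / 2
= 3e8 * 7.43e-07 / 2
= 111.45 m


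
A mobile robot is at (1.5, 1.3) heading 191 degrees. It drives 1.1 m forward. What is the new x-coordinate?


x_new = x0 + d*cos(theta)
= 1.5 + 1.1*cos(191)
= 1.5 + -1.0798
= 0.4202


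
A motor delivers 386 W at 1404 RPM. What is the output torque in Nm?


omega = 1404 * 2*pi/60 = 147.0265 rad/s
tau = P / omega = 386 / 147.0265
= 2.6254 Nm


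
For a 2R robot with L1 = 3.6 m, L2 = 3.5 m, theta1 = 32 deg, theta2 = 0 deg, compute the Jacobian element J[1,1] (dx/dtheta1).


J[1,1] = -L1*sin(t1) - L2*sin(t1+t2)
= -3.6*sin(32) - 3.5*sin(32)
= -3.7624


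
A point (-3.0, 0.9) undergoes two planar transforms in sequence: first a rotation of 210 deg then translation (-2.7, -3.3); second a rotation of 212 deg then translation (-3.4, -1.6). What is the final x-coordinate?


After transform 1:
x1 = cos(210)*-3.0 - sin(210)*0.9 + -2.7 = 0.3481
y1 = sin(210)*-3.0 + cos(210)*0.9 + -3.3 = -2.5794
After transform 2:
x2 = cos(212)*0.3481 - sin(212)*-2.5794 + -3.4
= -5.0621


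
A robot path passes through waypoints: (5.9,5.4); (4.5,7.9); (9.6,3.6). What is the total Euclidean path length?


Segment lengths:
  seg1 = sqrt((-1.4)^2 + (2.5)^2) = 2.8653
  seg2 = sqrt((5.1)^2 + (-4.3)^2) = 6.6708
Total = 9.5361


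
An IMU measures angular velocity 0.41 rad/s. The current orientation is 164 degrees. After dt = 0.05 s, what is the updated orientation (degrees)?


delta_theta = w * dt = 0.41 * 0.05 = 0.0205 rad
= 1.1746 deg
theta_new = 164 + 1.1746 = 165.1746 deg


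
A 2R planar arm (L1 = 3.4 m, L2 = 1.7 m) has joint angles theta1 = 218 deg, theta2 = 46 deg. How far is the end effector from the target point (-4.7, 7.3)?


End effector via forward kinematics:
x = L1*cos(t1) + L2*cos(t1+t2) = -2.8569
y = L1*sin(t1) + L2*sin(t1+t2) = -3.7839
Distance to target:
d = sqrt((-4.7 - -2.8569)^2 + (7.3 - -3.7839)^2)
= sqrt(3.3969 + 122.8536)
= 11.2361 m


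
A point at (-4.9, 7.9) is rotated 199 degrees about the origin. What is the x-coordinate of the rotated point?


x' = x*cos(theta) - y*sin(theta)
cos(199 deg) = -0.9455, sin(199 deg) = -0.3256
x' = -4.9 * -0.9455 - 7.9 * -0.3256
= 4.633 - -2.572
= 7.205


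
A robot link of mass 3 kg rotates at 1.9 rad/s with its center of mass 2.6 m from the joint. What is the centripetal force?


F = m * omega^2 * r
= 3 * 1.9^2 * 2.6
= 3 * 3.61 * 2.6
= 28.158 N


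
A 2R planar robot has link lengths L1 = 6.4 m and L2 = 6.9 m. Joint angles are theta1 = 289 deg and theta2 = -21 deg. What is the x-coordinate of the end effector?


Convert angles to radians: theta1 = 5.044, theta2 = -0.3665
x = L1*cos(theta1) + L2*cos(theta1+theta2)
x = 2.0836 + -0.2408
x = 1.8428


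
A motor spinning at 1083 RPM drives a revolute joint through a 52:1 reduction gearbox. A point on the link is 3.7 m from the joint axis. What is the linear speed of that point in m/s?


omega_motor = 1083 * 2*pi/60 = 113.4115 rad/s
omega_joint = omega_motor / 52 = 2.181 rad/s
v = omega_joint * r = 2.181 * 3.7
= 8.0697 m/s


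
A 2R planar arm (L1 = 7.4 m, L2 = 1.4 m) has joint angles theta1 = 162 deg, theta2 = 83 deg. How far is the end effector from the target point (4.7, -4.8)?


End effector via forward kinematics:
x = L1*cos(t1) + L2*cos(t1+t2) = -7.6295
y = L1*sin(t1) + L2*sin(t1+t2) = 1.0179
Distance to target:
d = sqrt((4.7 - -7.6295)^2 + (-4.8 - 1.0179)^2)
= sqrt(152.0162 + 33.8479)
= 13.6332 m


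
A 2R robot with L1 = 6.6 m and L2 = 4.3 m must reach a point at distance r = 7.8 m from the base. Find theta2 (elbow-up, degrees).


cos(theta2) = (r^2 - L1^2 - L2^2) / (2*L1*L2)
cos(theta2) = (60.84 - 43.56 - 18.49) / 56.76
cos(theta2) = -0.021318
theta2 = 91.2215 degrees


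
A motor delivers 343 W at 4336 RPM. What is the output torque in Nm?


omega = 4336 * 2*pi/60 = 454.0649 rad/s
tau = P / omega = 343 / 454.0649
= 0.7554 Nm


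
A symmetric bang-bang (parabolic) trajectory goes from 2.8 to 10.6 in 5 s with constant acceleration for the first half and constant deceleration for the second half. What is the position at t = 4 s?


Symmetric rest-to-rest: each phase covers (pf-p0)/2 in time T/2. 0.5*a*(T/2)^2 = (pf-p0)/2 => a = 4*(pf-p0)/T^2
a = 4*(10.6-2.8)/5^2 = 1.248
t = 4 is in the deceleration phase (t > T/2).
p = pf - 0.5*a*(T-t)^2 = 10.6 - 0.5*1.248*1^2
= 9.976


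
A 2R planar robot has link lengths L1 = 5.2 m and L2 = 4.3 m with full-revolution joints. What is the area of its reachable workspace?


r_max = L1 + L2 = 9.5 m
r_min = |L1 - L2| = 0.9 m
Area = pi*(r_max^2 - r_min^2)
= pi*(90.25 - 0.81)
= pi * 89.44
= 280.984 m^2


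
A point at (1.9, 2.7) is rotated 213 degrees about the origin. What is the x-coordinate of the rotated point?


x' = x*cos(theta) - y*sin(theta)
cos(213 deg) = -0.8387, sin(213 deg) = -0.5446
x' = 1.9 * -0.8387 - 2.7 * -0.5446
= -1.5935 - -1.4705
= -0.1229


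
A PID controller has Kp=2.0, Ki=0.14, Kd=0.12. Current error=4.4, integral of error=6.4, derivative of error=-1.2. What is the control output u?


u = Kp*e + Ki*int(e) + Kd*de/dt
= 2.0*4.4 + 0.14*6.4 + 0.12*(-1.2)
= 8.8 + 0.896 + -0.144
= 9.552


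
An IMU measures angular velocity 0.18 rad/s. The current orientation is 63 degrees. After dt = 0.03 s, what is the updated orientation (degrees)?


delta_theta = w * dt = 0.18 * 0.03 = 0.0054 rad
= 0.3094 deg
theta_new = 63 + 0.3094 = 63.3094 deg


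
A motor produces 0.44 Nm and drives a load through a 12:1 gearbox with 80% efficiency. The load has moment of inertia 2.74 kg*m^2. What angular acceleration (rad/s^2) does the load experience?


tau_out = tau_motor * N * eta
= 0.44 * 12 * 0.8 = 4.224 Nm
alpha = tau_out / I = 4.224 / 2.74
= 1.5416 rad/s^2


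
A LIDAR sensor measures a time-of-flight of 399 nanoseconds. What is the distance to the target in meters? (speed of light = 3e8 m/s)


tof = 399 ns = 3.99e-07 s
dist = c * tof / 2
= 3e8 * 3.99e-07 / 2
= 59.85 m


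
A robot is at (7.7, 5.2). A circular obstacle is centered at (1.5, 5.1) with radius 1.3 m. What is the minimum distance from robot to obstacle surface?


center_dist = sqrt((7.7-1.5)^2 + (5.2-5.1)^2)
= sqrt(38.44 + 0.01)
= 6.2008
min_dist = center_dist - radius = 6.2008 - 1.3 = 4.9008 m


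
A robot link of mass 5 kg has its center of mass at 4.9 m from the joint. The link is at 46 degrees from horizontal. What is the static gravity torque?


tau = m*g*L*cos(angle)
= 5 * 9.81 * 4.9 * cos(46 deg)
= 5 * 9.81 * 4.9 * 0.6947
= 166.9577 Nm


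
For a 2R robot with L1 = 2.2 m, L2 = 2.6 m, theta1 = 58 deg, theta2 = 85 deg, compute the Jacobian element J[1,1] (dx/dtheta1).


J[1,1] = -L1*sin(t1) - L2*sin(t1+t2)
= -2.2*sin(58) - 2.6*sin(143)
= -3.4304


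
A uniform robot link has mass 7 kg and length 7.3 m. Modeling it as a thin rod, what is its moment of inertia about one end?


I = (1/3) * m * L^2
= (1/3) * 7 * 7.3^2
= 0.333333 * 7 * 53.29
= 124.3433 kg*m^2


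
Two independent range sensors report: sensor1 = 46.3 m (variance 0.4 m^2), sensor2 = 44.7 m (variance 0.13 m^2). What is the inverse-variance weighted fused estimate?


w1 = (1/var1) / (1/var1 + 1/var2)
   = 2.5 / (2.5 + 7.6923) = 0.2453
w2 = 1 - w1 = 0.7547
fused = w1*s1 + w2*s2 = 11.3566 + 33.7358
= 45.0925 m


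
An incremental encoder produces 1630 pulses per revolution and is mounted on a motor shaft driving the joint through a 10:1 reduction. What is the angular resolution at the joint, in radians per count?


counts per rev = 1630
effective counts at joint = 1630 * 10 = 16300
resolution = 2*pi / 16300
= 3.8547e-04 rad/count


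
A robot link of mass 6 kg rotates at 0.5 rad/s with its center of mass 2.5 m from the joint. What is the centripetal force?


F = m * omega^2 * r
= 6 * 0.5^2 * 2.5
= 6 * 0.25 * 2.5
= 3.75 N


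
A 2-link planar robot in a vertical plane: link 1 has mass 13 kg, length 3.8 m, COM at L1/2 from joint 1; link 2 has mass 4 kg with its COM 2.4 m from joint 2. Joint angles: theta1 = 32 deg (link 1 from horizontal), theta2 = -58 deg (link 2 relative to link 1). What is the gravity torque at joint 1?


Horizontal distance from joint 1 to link-1 COM:
  x_c1 = (L1/2)*cos(t1) = 1.9 * 0.848 = 1.6113 m
Horizontal distance from joint 1 to link-2 COM:
  x_c2 = L1*cos(t1) + Lc2*cos(t1+t2)
       = 3.8*0.848 + 2.4*0.8988 = 5.3797 m
tau1 = m1*g*x_c1 + m2*g*x_c2
     = 13*9.81*1.6113 + 4*9.81*5.3797
     = 205.488 + 211.099
     = 416.587 Nm


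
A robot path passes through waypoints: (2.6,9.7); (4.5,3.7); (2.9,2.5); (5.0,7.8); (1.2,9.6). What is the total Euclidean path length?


Segment lengths:
  seg1 = sqrt((1.9)^2 + (-6.0)^2) = 6.2936
  seg2 = sqrt((-1.6)^2 + (-1.2)^2) = 2.0
  seg3 = sqrt((2.1)^2 + (5.3)^2) = 5.7009
  seg4 = sqrt((-3.8)^2 + (1.8)^2) = 4.2048
Total = 18.1993


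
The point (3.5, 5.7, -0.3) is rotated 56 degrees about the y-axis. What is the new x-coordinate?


Rotation about y-axis: x' = x*cos(theta) + z*sin(theta)
= 3.5 * 0.5592 + -0.3 * 0.829
= 1.7085


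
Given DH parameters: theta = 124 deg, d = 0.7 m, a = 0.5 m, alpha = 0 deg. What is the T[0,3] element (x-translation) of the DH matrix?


T[0,3] = a * cos(theta)
= 0.5 * cos(124 deg)
= 0.5 * -0.5592
= -0.2796


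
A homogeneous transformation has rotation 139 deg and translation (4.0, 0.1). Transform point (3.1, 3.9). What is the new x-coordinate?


x' = cos(theta)*px - sin(theta)*py + tx
= -0.7547*3.1 - 0.6561*3.9 + 4.0
= -0.8982


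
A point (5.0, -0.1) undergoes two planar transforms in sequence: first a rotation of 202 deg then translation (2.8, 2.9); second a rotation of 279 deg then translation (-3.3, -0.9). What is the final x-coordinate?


After transform 1:
x1 = cos(202)*5.0 - sin(202)*-0.1 + 2.8 = -1.8734
y1 = sin(202)*5.0 + cos(202)*-0.1 + 2.9 = 1.1197
After transform 2:
x2 = cos(279)*-1.8734 - sin(279)*1.1197 + -3.3
= -2.4872


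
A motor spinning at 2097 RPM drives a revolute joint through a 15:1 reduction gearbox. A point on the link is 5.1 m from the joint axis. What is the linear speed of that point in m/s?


omega_motor = 2097 * 2*pi/60 = 219.5973 rad/s
omega_joint = omega_motor / 15 = 14.6398 rad/s
v = omega_joint * r = 14.6398 * 5.1
= 74.6631 m/s


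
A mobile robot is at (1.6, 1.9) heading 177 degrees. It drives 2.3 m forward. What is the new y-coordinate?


y_new = y0 + d*sin(theta)
= 1.9 + 2.3*sin(177)
= 1.9 + 0.1204
= 2.0204


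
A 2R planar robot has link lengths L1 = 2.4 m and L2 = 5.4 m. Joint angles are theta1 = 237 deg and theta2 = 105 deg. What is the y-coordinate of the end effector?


Convert angles to radians: theta1 = 4.1364, theta2 = 1.8326
y = L1*sin(theta1) + L2*sin(theta1+theta2)
y = -2.0128 + -1.6687
y = -3.6815


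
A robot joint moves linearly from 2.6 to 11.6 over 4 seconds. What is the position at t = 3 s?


s = t/T = 3/4 = 0.75
p(t) = p0 + (pf-p0)*s
= 2.6 + (11.6 - 2.6) * 0.75
= 9.35


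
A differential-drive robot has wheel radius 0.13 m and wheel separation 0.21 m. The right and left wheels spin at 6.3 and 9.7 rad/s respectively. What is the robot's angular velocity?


vR = r*wR = 0.13*6.3 = 0.819 m/s
vL = r*wL = 0.13*9.7 = 1.261 m/s
v = (vR+vL)/2 = 1.04 m/s
omega = (vR-vL)/L = -2.1048 rad/s
angular velocity = -2.1048 rad/s


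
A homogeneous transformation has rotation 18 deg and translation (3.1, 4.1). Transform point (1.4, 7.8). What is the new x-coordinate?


x' = cos(theta)*px - sin(theta)*py + tx
= 0.9511*1.4 - 0.309*7.8 + 3.1
= 2.0211


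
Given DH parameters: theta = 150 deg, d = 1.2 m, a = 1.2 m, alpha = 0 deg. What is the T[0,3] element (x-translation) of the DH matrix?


T[0,3] = a * cos(theta)
= 1.2 * cos(150 deg)
= 1.2 * -0.866
= -1.0392


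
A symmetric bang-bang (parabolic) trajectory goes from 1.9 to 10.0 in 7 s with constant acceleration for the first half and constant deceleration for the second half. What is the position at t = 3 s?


Symmetric rest-to-rest: each phase covers (pf-p0)/2 in time T/2. 0.5*a*(T/2)^2 = (pf-p0)/2 => a = 4*(pf-p0)/T^2
a = 4*(10.0-1.9)/7^2 = 0.6612
t = 3 is in the acceleration phase (t <= T/2).
p = p0 + 0.5*a*t^2 = 1.9 + 0.5*0.6612*3^2
= 4.8755


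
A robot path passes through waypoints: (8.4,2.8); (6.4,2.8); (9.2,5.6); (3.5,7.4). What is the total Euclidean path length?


Segment lengths:
  seg1 = sqrt((-2.0)^2 + (0.0)^2) = 2.0
  seg2 = sqrt((2.8)^2 + (2.8)^2) = 3.9598
  seg3 = sqrt((-5.7)^2 + (1.8)^2) = 5.9775
Total = 11.9373


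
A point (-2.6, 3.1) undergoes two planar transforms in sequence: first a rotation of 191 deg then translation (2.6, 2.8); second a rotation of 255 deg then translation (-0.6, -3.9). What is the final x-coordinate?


After transform 1:
x1 = cos(191)*-2.6 - sin(191)*3.1 + 2.6 = 5.7437
y1 = sin(191)*-2.6 + cos(191)*3.1 + 2.8 = 0.2531
After transform 2:
x2 = cos(255)*5.7437 - sin(255)*0.2531 + -0.6
= -1.8422


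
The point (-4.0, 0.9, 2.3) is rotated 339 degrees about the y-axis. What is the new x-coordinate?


Rotation about y-axis: x' = x*cos(theta) + z*sin(theta)
= -4.0 * 0.9336 + 2.3 * -0.3584
= -4.5586


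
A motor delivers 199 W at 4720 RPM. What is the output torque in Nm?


omega = 4720 * 2*pi/60 = 494.2772 rad/s
tau = P / omega = 199 / 494.2772
= 0.4026 Nm


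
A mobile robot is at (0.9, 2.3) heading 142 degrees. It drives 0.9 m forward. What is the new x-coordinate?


x_new = x0 + d*cos(theta)
= 0.9 + 0.9*cos(142)
= 0.9 + -0.7092
= 0.1908


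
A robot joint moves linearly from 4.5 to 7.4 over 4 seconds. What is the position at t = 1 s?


s = t/T = 1/4 = 0.25
p(t) = p0 + (pf-p0)*s
= 4.5 + (7.4 - 4.5) * 0.25
= 5.225


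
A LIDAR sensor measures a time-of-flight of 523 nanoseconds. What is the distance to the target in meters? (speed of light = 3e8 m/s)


tof = 523 ns = 5.23e-07 s
dist = c * tof / 2
= 3e8 * 5.23e-07 / 2
= 78.45 m


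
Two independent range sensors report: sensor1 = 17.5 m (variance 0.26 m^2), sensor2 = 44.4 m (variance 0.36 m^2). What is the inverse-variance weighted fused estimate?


w1 = (1/var1) / (1/var1 + 1/var2)
   = 3.8462 / (3.8462 + 2.7778) = 0.5806
w2 = 1 - w1 = 0.4194
fused = w1*s1 + w2*s2 = 10.1613 + 18.6194
= 28.7806 m


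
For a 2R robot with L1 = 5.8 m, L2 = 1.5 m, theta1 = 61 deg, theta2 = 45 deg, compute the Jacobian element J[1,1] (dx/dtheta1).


J[1,1] = -L1*sin(t1) - L2*sin(t1+t2)
= -5.8*sin(61) - 1.5*sin(106)
= -6.5147


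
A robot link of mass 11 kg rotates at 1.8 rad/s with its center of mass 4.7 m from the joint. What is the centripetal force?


F = m * omega^2 * r
= 11 * 1.8^2 * 4.7
= 11 * 3.24 * 4.7
= 167.508 N


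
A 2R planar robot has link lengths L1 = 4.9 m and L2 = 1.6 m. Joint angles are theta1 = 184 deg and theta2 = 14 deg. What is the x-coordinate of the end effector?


Convert angles to radians: theta1 = 3.2114, theta2 = 0.2443
x = L1*cos(theta1) + L2*cos(theta1+theta2)
x = -4.8881 + -1.5217
x = -6.4098


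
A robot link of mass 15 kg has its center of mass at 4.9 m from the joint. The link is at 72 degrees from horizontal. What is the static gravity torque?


tau = m*g*L*cos(angle)
= 15 * 9.81 * 4.9 * cos(72 deg)
= 15 * 9.81 * 4.9 * 0.309
= 222.8121 Nm


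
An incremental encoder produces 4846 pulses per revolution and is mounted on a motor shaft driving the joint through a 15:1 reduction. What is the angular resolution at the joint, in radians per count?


counts per rev = 4846
effective counts at joint = 4846 * 15 = 72690
resolution = 2*pi / 72690
= 8.6438e-05 rad/count


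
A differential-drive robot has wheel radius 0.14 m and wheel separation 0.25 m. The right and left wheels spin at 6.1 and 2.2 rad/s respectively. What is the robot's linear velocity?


vR = r*wR = 0.14*6.1 = 0.854 m/s
vL = r*wL = 0.14*2.2 = 0.308 m/s
v = (vR+vL)/2 = 0.581 m/s
omega = (vR-vL)/L = 2.184 rad/s
linear velocity = 0.581 m/s


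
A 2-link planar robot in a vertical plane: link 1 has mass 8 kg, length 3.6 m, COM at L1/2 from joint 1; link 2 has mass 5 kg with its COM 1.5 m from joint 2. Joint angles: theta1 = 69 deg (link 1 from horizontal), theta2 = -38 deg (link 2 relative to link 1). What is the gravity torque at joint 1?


Horizontal distance from joint 1 to link-1 COM:
  x_c1 = (L1/2)*cos(t1) = 1.8 * 0.3584 = 0.6451 m
Horizontal distance from joint 1 to link-2 COM:
  x_c2 = L1*cos(t1) + Lc2*cos(t1+t2)
       = 3.6*0.3584 + 1.5*0.8572 = 2.5759 m
tau1 = m1*g*x_c1 + m2*g*x_c2
     = 8*9.81*0.6451 + 5*9.81*2.5759
     = 50.6245 + 126.3467
     = 176.9712 Nm


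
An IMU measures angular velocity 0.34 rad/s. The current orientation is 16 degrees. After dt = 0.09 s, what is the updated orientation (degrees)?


delta_theta = w * dt = 0.34 * 0.09 = 0.0306 rad
= 1.7533 deg
theta_new = 16 + 1.7533 = 17.7533 deg


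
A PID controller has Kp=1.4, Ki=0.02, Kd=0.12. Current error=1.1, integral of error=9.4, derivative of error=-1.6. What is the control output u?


u = Kp*e + Ki*int(e) + Kd*de/dt
= 1.4*1.1 + 0.02*9.4 + 0.12*(-1.6)
= 1.54 + 0.188 + -0.192
= 1.536


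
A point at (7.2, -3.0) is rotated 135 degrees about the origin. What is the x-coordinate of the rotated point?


x' = x*cos(theta) - y*sin(theta)
cos(135 deg) = -0.7071, sin(135 deg) = 0.7071
x' = 7.2 * -0.7071 - -3.0 * 0.7071
= -5.0912 - -2.1213
= -2.9698


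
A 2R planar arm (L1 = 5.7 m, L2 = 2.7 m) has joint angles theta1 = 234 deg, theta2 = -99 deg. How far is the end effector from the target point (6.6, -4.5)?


End effector via forward kinematics:
x = L1*cos(t1) + L2*cos(t1+t2) = -5.2596
y = L1*sin(t1) + L2*sin(t1+t2) = -2.7022
Distance to target:
d = sqrt((6.6 - -5.2596)^2 + (-4.5 - -2.7022)^2)
= sqrt(140.6493 + 3.2321)
= 11.9951 m


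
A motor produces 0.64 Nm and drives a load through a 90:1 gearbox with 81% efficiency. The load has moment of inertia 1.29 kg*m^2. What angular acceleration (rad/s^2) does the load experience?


tau_out = tau_motor * N * eta
= 0.64 * 90 * 0.81 = 46.656 Nm
alpha = tau_out / I = 46.656 / 1.29
= 36.1674 rad/s^2


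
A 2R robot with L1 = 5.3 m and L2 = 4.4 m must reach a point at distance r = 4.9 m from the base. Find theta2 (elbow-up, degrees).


cos(theta2) = (r^2 - L1^2 - L2^2) / (2*L1*L2)
cos(theta2) = (24.01 - 28.09 - 19.36) / 46.64
cos(theta2) = -0.502573
theta2 = 120.1704 degrees


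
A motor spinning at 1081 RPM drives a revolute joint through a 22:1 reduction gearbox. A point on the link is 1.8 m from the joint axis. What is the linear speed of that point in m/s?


omega_motor = 1081 * 2*pi/60 = 113.2021 rad/s
omega_joint = omega_motor / 22 = 5.1455 rad/s
v = omega_joint * r = 5.1455 * 1.8
= 9.262 m/s


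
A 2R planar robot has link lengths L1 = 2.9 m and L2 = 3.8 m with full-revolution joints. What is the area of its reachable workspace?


r_max = L1 + L2 = 6.7 m
r_min = |L1 - L2| = 0.9 m
Area = pi*(r_max^2 - r_min^2)
= pi*(44.89 - 0.81)
= pi * 44.08
= 138.4814 m^2


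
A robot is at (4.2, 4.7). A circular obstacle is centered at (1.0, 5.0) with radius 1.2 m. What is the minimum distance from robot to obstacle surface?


center_dist = sqrt((4.2-1.0)^2 + (4.7-5.0)^2)
= sqrt(10.24 + 0.09)
= 3.214
min_dist = center_dist - radius = 3.214 - 1.2 = 2.014 m


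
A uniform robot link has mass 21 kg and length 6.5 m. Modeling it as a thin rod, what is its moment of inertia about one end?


I = (1/3) * m * L^2
= (1/3) * 21 * 6.5^2
= 0.333333 * 21 * 42.25
= 295.75 kg*m^2


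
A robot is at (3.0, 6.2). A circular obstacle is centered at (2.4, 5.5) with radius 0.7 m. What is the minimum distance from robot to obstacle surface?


center_dist = sqrt((3.0-2.4)^2 + (6.2-5.5)^2)
= sqrt(0.36 + 0.49)
= 0.922
min_dist = center_dist - radius = 0.922 - 0.7 = 0.222 m


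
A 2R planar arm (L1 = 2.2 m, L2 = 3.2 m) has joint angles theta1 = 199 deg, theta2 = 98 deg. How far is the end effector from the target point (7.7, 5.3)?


End effector via forward kinematics:
x = L1*cos(t1) + L2*cos(t1+t2) = -0.6274
y = L1*sin(t1) + L2*sin(t1+t2) = -3.5675
Distance to target:
d = sqrt((7.7 - -0.6274)^2 + (5.3 - -3.5675)^2)
= sqrt(69.3451 + 78.632)
= 12.1646 m


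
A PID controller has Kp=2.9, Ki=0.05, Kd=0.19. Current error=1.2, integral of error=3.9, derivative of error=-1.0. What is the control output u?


u = Kp*e + Ki*int(e) + Kd*de/dt
= 2.9*1.2 + 0.05*3.9 + 0.19*(-1.0)
= 3.48 + 0.195 + -0.19
= 3.485


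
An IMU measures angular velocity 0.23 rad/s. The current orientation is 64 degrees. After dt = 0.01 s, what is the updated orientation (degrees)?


delta_theta = w * dt = 0.23 * 0.01 = 0.0023 rad
= 0.1318 deg
theta_new = 64 + 0.1318 = 64.1318 deg


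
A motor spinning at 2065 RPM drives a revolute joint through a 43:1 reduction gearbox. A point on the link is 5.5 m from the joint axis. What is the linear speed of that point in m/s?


omega_motor = 2065 * 2*pi/60 = 216.2463 rad/s
omega_joint = omega_motor / 43 = 5.029 rad/s
v = omega_joint * r = 5.029 * 5.5
= 27.6594 m/s


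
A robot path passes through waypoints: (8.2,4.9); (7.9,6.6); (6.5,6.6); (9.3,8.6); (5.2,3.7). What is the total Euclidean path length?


Segment lengths:
  seg1 = sqrt((-0.3)^2 + (1.7)^2) = 1.7263
  seg2 = sqrt((-1.4)^2 + (0.0)^2) = 1.4
  seg3 = sqrt((2.8)^2 + (2.0)^2) = 3.4409
  seg4 = sqrt((-4.1)^2 + (-4.9)^2) = 6.3891
Total = 12.9563


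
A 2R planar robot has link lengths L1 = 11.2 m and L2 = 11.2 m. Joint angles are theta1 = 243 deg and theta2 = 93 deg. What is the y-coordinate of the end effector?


Convert angles to radians: theta1 = 4.2412, theta2 = 1.6232
y = L1*sin(theta1) + L2*sin(theta1+theta2)
y = -9.9793 + -4.5555
y = -14.5347


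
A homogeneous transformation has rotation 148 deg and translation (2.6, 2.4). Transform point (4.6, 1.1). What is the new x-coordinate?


x' = cos(theta)*px - sin(theta)*py + tx
= -0.848*4.6 - 0.5299*1.1 + 2.6
= -1.8839


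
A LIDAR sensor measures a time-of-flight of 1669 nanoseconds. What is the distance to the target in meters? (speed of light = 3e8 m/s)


tof = 1669 ns = 1.669e-06 s
dist = c * tof / 2
= 3e8 * 1.669e-06 / 2
= 250.35 m


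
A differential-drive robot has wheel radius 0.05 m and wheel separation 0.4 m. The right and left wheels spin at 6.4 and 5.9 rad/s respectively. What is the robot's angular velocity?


vR = r*wR = 0.05*6.4 = 0.32 m/s
vL = r*wL = 0.05*5.9 = 0.295 m/s
v = (vR+vL)/2 = 0.3075 m/s
omega = (vR-vL)/L = 0.0625 rad/s
angular velocity = 0.0625 rad/s


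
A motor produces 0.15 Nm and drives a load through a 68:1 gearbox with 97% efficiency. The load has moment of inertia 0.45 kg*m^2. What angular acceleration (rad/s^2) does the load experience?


tau_out = tau_motor * N * eta
= 0.15 * 68 * 0.97 = 9.894 Nm
alpha = tau_out / I = 9.894 / 0.45
= 21.9867 rad/s^2


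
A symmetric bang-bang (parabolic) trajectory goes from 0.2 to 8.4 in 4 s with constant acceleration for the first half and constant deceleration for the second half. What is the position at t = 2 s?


Symmetric rest-to-rest: each phase covers (pf-p0)/2 in time T/2. 0.5*a*(T/2)^2 = (pf-p0)/2 => a = 4*(pf-p0)/T^2
a = 4*(8.4-0.2)/4^2 = 2.05
t = 2 is in the acceleration phase (t <= T/2).
p = p0 + 0.5*a*t^2 = 0.2 + 0.5*2.05*2^2
= 4.3


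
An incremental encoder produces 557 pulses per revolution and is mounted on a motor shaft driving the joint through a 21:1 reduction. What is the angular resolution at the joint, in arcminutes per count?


counts per rev = 557
effective counts at joint = 557 * 21 = 11697
resolution = 360*60 / 11697
= 1.8466 arcmin/count


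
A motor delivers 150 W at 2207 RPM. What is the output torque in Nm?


omega = 2207 * 2*pi/60 = 231.1165 rad/s
tau = P / omega = 150 / 231.1165
= 0.649 Nm


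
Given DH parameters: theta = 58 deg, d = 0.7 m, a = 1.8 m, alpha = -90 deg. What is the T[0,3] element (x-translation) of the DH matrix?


T[0,3] = a * cos(theta)
= 1.8 * cos(58 deg)
= 1.8 * 0.5299
= 0.9539


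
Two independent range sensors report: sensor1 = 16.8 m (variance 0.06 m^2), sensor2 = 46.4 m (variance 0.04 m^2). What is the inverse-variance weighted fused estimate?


w1 = (1/var1) / (1/var1 + 1/var2)
   = 16.6667 / (16.6667 + 25.0) = 0.4
w2 = 1 - w1 = 0.6
fused = w1*s1 + w2*s2 = 6.72 + 27.84
= 34.56 m


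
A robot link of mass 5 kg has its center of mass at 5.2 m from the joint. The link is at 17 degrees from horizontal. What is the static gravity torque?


tau = m*g*L*cos(angle)
= 5 * 9.81 * 5.2 * cos(17 deg)
= 5 * 9.81 * 5.2 * 0.9563
= 243.9151 Nm


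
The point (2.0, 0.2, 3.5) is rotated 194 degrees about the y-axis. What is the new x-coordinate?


Rotation about y-axis: x' = x*cos(theta) + z*sin(theta)
= 2.0 * -0.9703 + 3.5 * -0.2419
= -2.7873


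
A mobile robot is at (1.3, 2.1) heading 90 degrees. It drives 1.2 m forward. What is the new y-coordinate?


y_new = y0 + d*sin(theta)
= 2.1 + 1.2*sin(90)
= 2.1 + 1.2
= 3.3


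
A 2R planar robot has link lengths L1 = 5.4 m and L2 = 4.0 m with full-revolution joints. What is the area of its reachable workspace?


r_max = L1 + L2 = 9.4 m
r_min = |L1 - L2| = 1.4 m
Area = pi*(r_max^2 - r_min^2)
= pi*(88.36 - 1.96)
= pi * 86.4
= 271.4336 m^2


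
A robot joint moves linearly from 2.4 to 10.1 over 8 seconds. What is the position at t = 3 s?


s = t/T = 3/8 = 0.375
p(t) = p0 + (pf-p0)*s
= 2.4 + (10.1 - 2.4) * 0.375
= 5.2875


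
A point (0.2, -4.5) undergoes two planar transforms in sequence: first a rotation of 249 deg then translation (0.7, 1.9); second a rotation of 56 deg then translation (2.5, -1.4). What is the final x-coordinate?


After transform 1:
x1 = cos(249)*0.2 - sin(249)*-4.5 + 0.7 = -3.5728
y1 = sin(249)*0.2 + cos(249)*-4.5 + 1.9 = 3.3259
After transform 2:
x2 = cos(56)*-3.5728 - sin(56)*3.3259 + 2.5
= -2.2552


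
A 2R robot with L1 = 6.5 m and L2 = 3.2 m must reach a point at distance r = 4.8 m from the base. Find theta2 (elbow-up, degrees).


cos(theta2) = (r^2 - L1^2 - L2^2) / (2*L1*L2)
cos(theta2) = (23.04 - 42.25 - 10.24) / 41.6
cos(theta2) = -0.707933
theta2 = 135.067 degrees


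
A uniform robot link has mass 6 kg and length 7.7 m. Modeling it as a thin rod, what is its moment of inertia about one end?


I = (1/3) * m * L^2
= (1/3) * 6 * 7.7^2
= 0.333333 * 6 * 59.29
= 118.58 kg*m^2


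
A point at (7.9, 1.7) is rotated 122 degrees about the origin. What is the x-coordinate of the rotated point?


x' = x*cos(theta) - y*sin(theta)
cos(122 deg) = -0.5299, sin(122 deg) = 0.848
x' = 7.9 * -0.5299 - 1.7 * 0.848
= -4.1864 - 1.4417
= -5.628


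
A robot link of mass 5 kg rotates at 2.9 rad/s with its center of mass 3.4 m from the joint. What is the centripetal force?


F = m * omega^2 * r
= 5 * 2.9^2 * 3.4
= 5 * 8.41 * 3.4
= 142.97 N


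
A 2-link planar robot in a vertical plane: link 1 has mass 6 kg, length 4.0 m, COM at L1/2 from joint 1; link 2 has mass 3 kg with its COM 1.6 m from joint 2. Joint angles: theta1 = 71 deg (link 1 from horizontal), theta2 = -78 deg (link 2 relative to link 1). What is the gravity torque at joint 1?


Horizontal distance from joint 1 to link-1 COM:
  x_c1 = (L1/2)*cos(t1) = 2.0 * 0.3256 = 0.6511 m
Horizontal distance from joint 1 to link-2 COM:
  x_c2 = L1*cos(t1) + Lc2*cos(t1+t2)
       = 4.0*0.3256 + 1.6*0.9925 = 2.8903 m
tau1 = m1*g*x_c1 + m2*g*x_c2
     = 6*9.81*0.6511 + 3*9.81*2.8903
     = 38.3259 + 85.0629
     = 123.3888 Nm


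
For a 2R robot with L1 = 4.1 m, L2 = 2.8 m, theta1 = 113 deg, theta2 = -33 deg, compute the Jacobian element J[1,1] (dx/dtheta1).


J[1,1] = -L1*sin(t1) - L2*sin(t1+t2)
= -4.1*sin(113) - 2.8*sin(80)
= -6.5315


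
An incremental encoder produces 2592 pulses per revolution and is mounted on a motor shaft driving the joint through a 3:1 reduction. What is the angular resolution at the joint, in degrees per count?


counts per rev = 2592
effective counts at joint = 2592 * 3 = 7776
resolution = 360 / 7776
= 0.0463 deg/count


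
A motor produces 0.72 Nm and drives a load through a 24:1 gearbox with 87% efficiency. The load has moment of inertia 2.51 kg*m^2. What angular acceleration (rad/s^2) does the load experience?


tau_out = tau_motor * N * eta
= 0.72 * 24 * 0.87 = 15.0336 Nm
alpha = tau_out / I = 15.0336 / 2.51
= 5.9895 rad/s^2


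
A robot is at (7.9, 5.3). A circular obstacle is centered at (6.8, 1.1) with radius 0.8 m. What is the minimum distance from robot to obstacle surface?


center_dist = sqrt((7.9-6.8)^2 + (5.3-1.1)^2)
= sqrt(1.21 + 17.64)
= 4.3417
min_dist = center_dist - radius = 4.3417 - 0.8 = 3.5417 m


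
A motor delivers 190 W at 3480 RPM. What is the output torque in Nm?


omega = 3480 * 2*pi/60 = 364.4247 rad/s
tau = P / omega = 190 / 364.4247
= 0.5214 Nm


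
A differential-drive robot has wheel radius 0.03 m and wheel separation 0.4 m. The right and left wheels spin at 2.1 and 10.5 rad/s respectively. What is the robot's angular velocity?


vR = r*wR = 0.03*2.1 = 0.063 m/s
vL = r*wL = 0.03*10.5 = 0.315 m/s
v = (vR+vL)/2 = 0.189 m/s
omega = (vR-vL)/L = -0.63 rad/s
angular velocity = -0.63 rad/s


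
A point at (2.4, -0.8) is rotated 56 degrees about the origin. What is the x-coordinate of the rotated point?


x' = x*cos(theta) - y*sin(theta)
cos(56 deg) = 0.5592, sin(56 deg) = 0.829
x' = 2.4 * 0.5592 - -0.8 * 0.829
= 1.3421 - -0.6632
= 2.0053


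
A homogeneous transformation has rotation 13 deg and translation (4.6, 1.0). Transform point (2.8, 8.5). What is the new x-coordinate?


x' = cos(theta)*px - sin(theta)*py + tx
= 0.9744*2.8 - 0.225*8.5 + 4.6
= 5.4162


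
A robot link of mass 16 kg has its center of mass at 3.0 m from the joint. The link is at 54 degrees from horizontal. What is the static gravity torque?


tau = m*g*L*cos(angle)
= 16 * 9.81 * 3.0 * cos(54 deg)
= 16 * 9.81 * 3.0 * 0.5878
= 276.7763 Nm


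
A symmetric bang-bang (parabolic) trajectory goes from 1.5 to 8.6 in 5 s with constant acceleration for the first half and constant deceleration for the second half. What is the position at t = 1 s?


Symmetric rest-to-rest: each phase covers (pf-p0)/2 in time T/2. 0.5*a*(T/2)^2 = (pf-p0)/2 => a = 4*(pf-p0)/T^2
a = 4*(8.6-1.5)/5^2 = 1.136
t = 1 is in the acceleration phase (t <= T/2).
p = p0 + 0.5*a*t^2 = 1.5 + 0.5*1.136*1^2
= 2.068


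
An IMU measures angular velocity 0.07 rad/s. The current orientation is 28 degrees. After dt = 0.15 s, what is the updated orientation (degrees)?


delta_theta = w * dt = 0.07 * 0.15 = 0.0105 rad
= 0.6016 deg
theta_new = 28 + 0.6016 = 28.6016 deg


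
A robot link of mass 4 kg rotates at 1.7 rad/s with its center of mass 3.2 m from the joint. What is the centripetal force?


F = m * omega^2 * r
= 4 * 1.7^2 * 3.2
= 4 * 2.89 * 3.2
= 36.992 N


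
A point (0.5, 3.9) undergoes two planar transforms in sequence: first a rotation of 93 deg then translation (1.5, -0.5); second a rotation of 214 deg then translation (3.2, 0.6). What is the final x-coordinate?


After transform 1:
x1 = cos(93)*0.5 - sin(93)*3.9 + 1.5 = -2.4208
y1 = sin(93)*0.5 + cos(93)*3.9 + -0.5 = -0.2048
After transform 2:
x2 = cos(214)*-2.4208 - sin(214)*-0.2048 + 3.2
= 5.0924


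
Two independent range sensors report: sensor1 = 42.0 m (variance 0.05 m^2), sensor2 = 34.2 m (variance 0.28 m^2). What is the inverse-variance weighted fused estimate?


w1 = (1/var1) / (1/var1 + 1/var2)
   = 20.0 / (20.0 + 3.5714) = 0.8485
w2 = 1 - w1 = 0.1515
fused = w1*s1 + w2*s2 = 35.6364 + 5.1818
= 40.8182 m


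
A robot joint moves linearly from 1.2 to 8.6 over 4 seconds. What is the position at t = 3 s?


s = t/T = 3/4 = 0.75
p(t) = p0 + (pf-p0)*s
= 1.2 + (8.6 - 1.2) * 0.75
= 6.75


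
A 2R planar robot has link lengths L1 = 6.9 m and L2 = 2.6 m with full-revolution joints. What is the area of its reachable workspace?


r_max = L1 + L2 = 9.5 m
r_min = |L1 - L2| = 4.3 m
Area = pi*(r_max^2 - r_min^2)
= pi*(90.25 - 18.49)
= pi * 71.76
= 225.4407 m^2


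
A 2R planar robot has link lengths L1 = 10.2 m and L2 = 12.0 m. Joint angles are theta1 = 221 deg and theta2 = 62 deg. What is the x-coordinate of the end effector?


Convert angles to radians: theta1 = 3.8572, theta2 = 1.0821
x = L1*cos(theta1) + L2*cos(theta1+theta2)
x = -7.698 + 2.6994
x = -4.9986


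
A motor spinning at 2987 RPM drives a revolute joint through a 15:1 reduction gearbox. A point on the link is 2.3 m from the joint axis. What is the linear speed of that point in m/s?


omega_motor = 2987 * 2*pi/60 = 312.7979 rad/s
omega_joint = omega_motor / 15 = 20.8532 rad/s
v = omega_joint * r = 20.8532 * 2.3
= 47.9623 m/s


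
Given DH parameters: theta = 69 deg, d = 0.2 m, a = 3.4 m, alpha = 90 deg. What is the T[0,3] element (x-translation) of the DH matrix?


T[0,3] = a * cos(theta)
= 3.4 * cos(69 deg)
= 3.4 * 0.3584
= 1.2185


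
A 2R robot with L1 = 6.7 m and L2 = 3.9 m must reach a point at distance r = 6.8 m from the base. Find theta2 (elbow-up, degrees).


cos(theta2) = (r^2 - L1^2 - L2^2) / (2*L1*L2)
cos(theta2) = (46.24 - 44.89 - 15.21) / 52.26
cos(theta2) = -0.265212
theta2 = 105.3796 degrees


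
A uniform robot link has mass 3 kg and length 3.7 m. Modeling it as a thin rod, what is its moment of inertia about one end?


I = (1/3) * m * L^2
= (1/3) * 3 * 3.7^2
= 0.333333 * 3 * 13.69
= 13.69 kg*m^2


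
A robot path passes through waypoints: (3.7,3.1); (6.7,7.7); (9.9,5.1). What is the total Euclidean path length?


Segment lengths:
  seg1 = sqrt((3.0)^2 + (4.6)^2) = 5.4918
  seg2 = sqrt((3.2)^2 + (-2.6)^2) = 4.1231
Total = 9.6149


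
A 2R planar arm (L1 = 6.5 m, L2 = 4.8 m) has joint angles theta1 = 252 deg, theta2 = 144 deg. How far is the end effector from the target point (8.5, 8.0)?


End effector via forward kinematics:
x = L1*cos(t1) + L2*cos(t1+t2) = 1.8747
y = L1*sin(t1) + L2*sin(t1+t2) = -3.3605
Distance to target:
d = sqrt((8.5 - 1.8747)^2 + (8.0 - -3.3605)^2)
= sqrt(43.895 + 129.0609)
= 13.1513 m


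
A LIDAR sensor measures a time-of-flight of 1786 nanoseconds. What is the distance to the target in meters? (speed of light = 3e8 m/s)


tof = 1786 ns = 1.786e-06 s
dist = c * tof / 2
= 3e8 * 1.786e-06 / 2
= 267.9 m


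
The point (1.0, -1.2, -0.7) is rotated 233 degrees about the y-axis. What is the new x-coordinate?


Rotation about y-axis: x' = x*cos(theta) + z*sin(theta)
= 1.0 * -0.6018 + -0.7 * -0.7986
= -0.0428


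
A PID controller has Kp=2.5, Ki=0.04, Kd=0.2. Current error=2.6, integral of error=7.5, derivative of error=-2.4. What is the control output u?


u = Kp*e + Ki*int(e) + Kd*de/dt
= 2.5*2.6 + 0.04*7.5 + 0.2*(-2.4)
= 6.5 + 0.3 + -0.48
= 6.32


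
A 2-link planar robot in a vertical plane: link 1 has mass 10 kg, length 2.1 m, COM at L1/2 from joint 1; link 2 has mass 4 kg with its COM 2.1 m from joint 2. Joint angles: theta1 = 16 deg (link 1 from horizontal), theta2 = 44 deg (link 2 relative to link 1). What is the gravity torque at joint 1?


Horizontal distance from joint 1 to link-1 COM:
  x_c1 = (L1/2)*cos(t1) = 1.05 * 0.9613 = 1.0093 m
Horizontal distance from joint 1 to link-2 COM:
  x_c2 = L1*cos(t1) + Lc2*cos(t1+t2)
       = 2.1*0.9613 + 2.1*0.5 = 3.0686 m
tau1 = m1*g*x_c1 + m2*g*x_c2
     = 10*9.81*1.0093 + 4*9.81*3.0686
     = 99.0148 + 120.4138
     = 219.4286 Nm


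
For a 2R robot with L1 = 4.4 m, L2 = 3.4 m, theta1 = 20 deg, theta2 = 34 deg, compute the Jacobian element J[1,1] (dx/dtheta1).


J[1,1] = -L1*sin(t1) - L2*sin(t1+t2)
= -4.4*sin(20) - 3.4*sin(54)
= -4.2555


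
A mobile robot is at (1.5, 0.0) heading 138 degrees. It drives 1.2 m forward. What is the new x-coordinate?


x_new = x0 + d*cos(theta)
= 1.5 + 1.2*cos(138)
= 1.5 + -0.8918
= 0.6082


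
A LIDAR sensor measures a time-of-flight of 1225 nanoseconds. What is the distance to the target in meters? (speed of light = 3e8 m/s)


tof = 1225 ns = 1.225e-06 s
dist = c * tof / 2
= 3e8 * 1.225e-06 / 2
= 183.75 m


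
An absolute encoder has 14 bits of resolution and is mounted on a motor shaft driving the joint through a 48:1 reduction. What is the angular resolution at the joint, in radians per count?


counts = 2^14 = 16384
effective counts at joint = 16384 * 48 = 786432
resolution = 2*pi / 786432
= 7.9895e-06 rad/count


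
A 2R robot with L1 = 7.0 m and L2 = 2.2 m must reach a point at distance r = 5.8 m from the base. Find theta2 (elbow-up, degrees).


cos(theta2) = (r^2 - L1^2 - L2^2) / (2*L1*L2)
cos(theta2) = (33.64 - 49.0 - 4.84) / 30.8
cos(theta2) = -0.655844
theta2 = 130.9837 degrees


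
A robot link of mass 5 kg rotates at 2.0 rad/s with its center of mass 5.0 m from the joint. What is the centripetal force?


F = m * omega^2 * r
= 5 * 2.0^2 * 5.0
= 5 * 4.0 * 5.0
= 100.0 N


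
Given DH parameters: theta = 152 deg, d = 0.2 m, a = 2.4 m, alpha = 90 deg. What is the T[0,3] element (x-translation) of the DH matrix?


T[0,3] = a * cos(theta)
= 2.4 * cos(152 deg)
= 2.4 * -0.8829
= -2.1191


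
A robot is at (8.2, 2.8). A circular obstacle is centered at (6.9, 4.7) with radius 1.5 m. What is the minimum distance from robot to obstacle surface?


center_dist = sqrt((8.2-6.9)^2 + (2.8-4.7)^2)
= sqrt(1.69 + 3.61)
= 2.3022
min_dist = center_dist - radius = 2.3022 - 1.5 = 0.8022 m


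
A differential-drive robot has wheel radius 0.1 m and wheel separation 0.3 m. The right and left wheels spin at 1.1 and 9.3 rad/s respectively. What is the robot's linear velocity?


vR = r*wR = 0.1*1.1 = 0.11 m/s
vL = r*wL = 0.1*9.3 = 0.93 m/s
v = (vR+vL)/2 = 0.52 m/s
omega = (vR-vL)/L = -2.7333 rad/s
linear velocity = 0.52 m/s


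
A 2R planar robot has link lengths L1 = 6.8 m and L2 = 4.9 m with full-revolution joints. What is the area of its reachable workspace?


r_max = L1 + L2 = 11.7 m
r_min = |L1 - L2| = 1.9 m
Area = pi*(r_max^2 - r_min^2)
= pi*(136.89 - 3.61)
= pi * 133.28
= 418.7115 m^2


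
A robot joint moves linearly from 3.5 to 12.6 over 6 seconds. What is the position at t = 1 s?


s = t/T = 1/6 = 0.1667
p(t) = p0 + (pf-p0)*s
= 3.5 + (12.6 - 3.5) * 0.1667
= 5.0167


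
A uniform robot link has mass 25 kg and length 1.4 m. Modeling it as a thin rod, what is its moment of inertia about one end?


I = (1/3) * m * L^2
= (1/3) * 25 * 1.4^2
= 0.333333 * 25 * 1.96
= 16.3333 kg*m^2


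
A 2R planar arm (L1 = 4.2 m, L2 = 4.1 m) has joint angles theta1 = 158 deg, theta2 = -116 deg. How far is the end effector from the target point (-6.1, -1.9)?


End effector via forward kinematics:
x = L1*cos(t1) + L2*cos(t1+t2) = -0.8473
y = L1*sin(t1) + L2*sin(t1+t2) = 4.3168
Distance to target:
d = sqrt((-6.1 - -0.8473)^2 + (-1.9 - 4.3168)^2)
= sqrt(27.5911 + 38.6484)
= 8.1388 m


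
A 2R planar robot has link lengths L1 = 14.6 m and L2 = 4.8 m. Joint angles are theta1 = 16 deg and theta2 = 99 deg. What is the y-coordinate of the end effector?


Convert angles to radians: theta1 = 0.2793, theta2 = 1.7279
y = L1*sin(theta1) + L2*sin(theta1+theta2)
y = 4.0243 + 4.3503
y = 8.3746


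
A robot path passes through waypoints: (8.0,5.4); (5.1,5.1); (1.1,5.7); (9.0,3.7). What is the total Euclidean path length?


Segment lengths:
  seg1 = sqrt((-2.9)^2 + (-0.3)^2) = 2.9155
  seg2 = sqrt((-4.0)^2 + (0.6)^2) = 4.0447
  seg3 = sqrt((7.9)^2 + (-2.0)^2) = 8.1492
Total = 15.1095
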